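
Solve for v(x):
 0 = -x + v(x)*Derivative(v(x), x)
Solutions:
 v(x) = -sqrt(C1 + x^2)
 v(x) = sqrt(C1 + x^2)


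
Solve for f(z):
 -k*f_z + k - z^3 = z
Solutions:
 f(z) = C1 + z - z^4/(4*k) - z^2/(2*k)


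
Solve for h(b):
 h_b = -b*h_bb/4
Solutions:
 h(b) = C1 + C2/b^3


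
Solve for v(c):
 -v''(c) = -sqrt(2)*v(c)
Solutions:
 v(c) = C1*exp(-2^(1/4)*c) + C2*exp(2^(1/4)*c)


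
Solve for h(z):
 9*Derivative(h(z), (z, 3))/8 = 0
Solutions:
 h(z) = C1 + C2*z + C3*z^2


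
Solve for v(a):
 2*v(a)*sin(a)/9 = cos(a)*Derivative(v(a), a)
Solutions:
 v(a) = C1/cos(a)^(2/9)


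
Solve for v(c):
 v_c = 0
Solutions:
 v(c) = C1


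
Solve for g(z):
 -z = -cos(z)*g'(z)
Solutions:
 g(z) = C1 + Integral(z/cos(z), z)


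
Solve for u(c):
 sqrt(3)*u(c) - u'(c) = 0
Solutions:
 u(c) = C1*exp(sqrt(3)*c)


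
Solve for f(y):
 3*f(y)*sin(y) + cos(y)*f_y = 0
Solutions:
 f(y) = C1*cos(y)^3


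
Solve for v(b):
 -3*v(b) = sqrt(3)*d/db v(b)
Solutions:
 v(b) = C1*exp(-sqrt(3)*b)


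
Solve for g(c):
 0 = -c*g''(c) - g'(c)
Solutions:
 g(c) = C1 + C2*log(c)


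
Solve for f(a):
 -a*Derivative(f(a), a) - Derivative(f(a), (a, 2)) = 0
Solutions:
 f(a) = C1 + C2*erf(sqrt(2)*a/2)


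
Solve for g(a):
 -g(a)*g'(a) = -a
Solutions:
 g(a) = -sqrt(C1 + a^2)
 g(a) = sqrt(C1 + a^2)


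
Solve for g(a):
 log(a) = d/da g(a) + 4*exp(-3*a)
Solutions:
 g(a) = C1 + a*log(a) - a + 4*exp(-3*a)/3


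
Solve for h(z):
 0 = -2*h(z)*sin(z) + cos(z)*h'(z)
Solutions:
 h(z) = C1/cos(z)^2


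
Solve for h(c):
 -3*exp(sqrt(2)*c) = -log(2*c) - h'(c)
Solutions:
 h(c) = C1 - c*log(c) + c*(1 - log(2)) + 3*sqrt(2)*exp(sqrt(2)*c)/2


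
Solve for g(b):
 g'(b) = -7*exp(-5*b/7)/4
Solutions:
 g(b) = C1 + 49*exp(-5*b/7)/20


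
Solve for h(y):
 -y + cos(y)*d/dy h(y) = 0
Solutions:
 h(y) = C1 + Integral(y/cos(y), y)


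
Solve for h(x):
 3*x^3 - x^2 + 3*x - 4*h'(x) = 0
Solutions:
 h(x) = C1 + 3*x^4/16 - x^3/12 + 3*x^2/8


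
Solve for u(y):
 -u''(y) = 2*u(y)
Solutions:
 u(y) = C1*sin(sqrt(2)*y) + C2*cos(sqrt(2)*y)


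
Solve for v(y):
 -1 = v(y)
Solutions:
 v(y) = -1


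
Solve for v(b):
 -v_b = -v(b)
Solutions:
 v(b) = C1*exp(b)


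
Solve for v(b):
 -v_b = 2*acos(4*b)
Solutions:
 v(b) = C1 - 2*b*acos(4*b) + sqrt(1 - 16*b^2)/2


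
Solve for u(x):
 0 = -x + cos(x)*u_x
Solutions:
 u(x) = C1 + Integral(x/cos(x), x)


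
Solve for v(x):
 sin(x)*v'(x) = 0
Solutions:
 v(x) = C1


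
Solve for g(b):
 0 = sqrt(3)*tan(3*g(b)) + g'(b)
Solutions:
 g(b) = -asin(C1*exp(-3*sqrt(3)*b))/3 + pi/3
 g(b) = asin(C1*exp(-3*sqrt(3)*b))/3


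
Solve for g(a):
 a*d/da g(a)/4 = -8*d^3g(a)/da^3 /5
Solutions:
 g(a) = C1 + Integral(C2*airyai(-10^(1/3)*a/4) + C3*airybi(-10^(1/3)*a/4), a)


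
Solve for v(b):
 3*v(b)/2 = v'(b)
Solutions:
 v(b) = C1*exp(3*b/2)


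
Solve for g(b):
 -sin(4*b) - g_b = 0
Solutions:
 g(b) = C1 + cos(4*b)/4


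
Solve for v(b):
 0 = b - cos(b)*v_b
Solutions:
 v(b) = C1 + Integral(b/cos(b), b)


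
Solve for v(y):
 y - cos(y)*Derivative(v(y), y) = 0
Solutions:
 v(y) = C1 + Integral(y/cos(y), y)


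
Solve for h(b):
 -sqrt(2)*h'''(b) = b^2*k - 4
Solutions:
 h(b) = C1 + C2*b + C3*b^2 - sqrt(2)*b^5*k/120 + sqrt(2)*b^3/3


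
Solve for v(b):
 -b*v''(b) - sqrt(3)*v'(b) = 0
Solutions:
 v(b) = C1 + C2*b^(1 - sqrt(3))


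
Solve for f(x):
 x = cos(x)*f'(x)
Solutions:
 f(x) = C1 + Integral(x/cos(x), x)


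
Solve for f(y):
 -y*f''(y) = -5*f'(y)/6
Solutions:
 f(y) = C1 + C2*y^(11/6)


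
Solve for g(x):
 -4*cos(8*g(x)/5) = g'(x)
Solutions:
 4*x - 5*log(sin(8*g(x)/5) - 1)/16 + 5*log(sin(8*g(x)/5) + 1)/16 = C1


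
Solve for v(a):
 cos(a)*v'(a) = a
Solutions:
 v(a) = C1 + Integral(a/cos(a), a)


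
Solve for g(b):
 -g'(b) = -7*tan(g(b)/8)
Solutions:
 g(b) = -8*asin(C1*exp(7*b/8)) + 8*pi
 g(b) = 8*asin(C1*exp(7*b/8))


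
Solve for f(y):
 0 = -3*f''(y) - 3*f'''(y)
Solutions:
 f(y) = C1 + C2*y + C3*exp(-y)


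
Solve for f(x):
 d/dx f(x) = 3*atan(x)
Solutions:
 f(x) = C1 + 3*x*atan(x) - 3*log(x^2 + 1)/2


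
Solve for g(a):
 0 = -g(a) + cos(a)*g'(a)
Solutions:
 g(a) = C1*sqrt(sin(a) + 1)/sqrt(sin(a) - 1)


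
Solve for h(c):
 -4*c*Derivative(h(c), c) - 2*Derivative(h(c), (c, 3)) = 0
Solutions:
 h(c) = C1 + Integral(C2*airyai(-2^(1/3)*c) + C3*airybi(-2^(1/3)*c), c)


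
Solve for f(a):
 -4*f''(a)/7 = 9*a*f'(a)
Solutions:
 f(a) = C1 + C2*erf(3*sqrt(14)*a/4)


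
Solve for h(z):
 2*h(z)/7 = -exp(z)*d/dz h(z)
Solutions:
 h(z) = C1*exp(2*exp(-z)/7)


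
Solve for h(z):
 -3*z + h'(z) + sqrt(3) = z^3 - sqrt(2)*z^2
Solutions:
 h(z) = C1 + z^4/4 - sqrt(2)*z^3/3 + 3*z^2/2 - sqrt(3)*z


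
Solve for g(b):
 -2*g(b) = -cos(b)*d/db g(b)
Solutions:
 g(b) = C1*(sin(b) + 1)/(sin(b) - 1)


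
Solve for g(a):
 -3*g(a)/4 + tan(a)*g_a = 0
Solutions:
 g(a) = C1*sin(a)^(3/4)


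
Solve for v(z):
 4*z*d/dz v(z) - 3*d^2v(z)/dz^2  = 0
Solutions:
 v(z) = C1 + C2*erfi(sqrt(6)*z/3)


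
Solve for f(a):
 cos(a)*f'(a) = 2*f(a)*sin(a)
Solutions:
 f(a) = C1/cos(a)^2


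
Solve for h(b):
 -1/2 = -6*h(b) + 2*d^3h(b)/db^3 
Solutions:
 h(b) = C3*exp(3^(1/3)*b) + (C1*sin(3^(5/6)*b/2) + C2*cos(3^(5/6)*b/2))*exp(-3^(1/3)*b/2) + 1/12


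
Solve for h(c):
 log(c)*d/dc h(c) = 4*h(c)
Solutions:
 h(c) = C1*exp(4*li(c))


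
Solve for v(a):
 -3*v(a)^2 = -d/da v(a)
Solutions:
 v(a) = -1/(C1 + 3*a)


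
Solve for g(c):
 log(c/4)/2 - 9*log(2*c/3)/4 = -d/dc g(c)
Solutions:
 g(c) = C1 + 7*c*log(c)/4 - 9*c*log(3)/4 - 7*c/4 + 13*c*log(2)/4


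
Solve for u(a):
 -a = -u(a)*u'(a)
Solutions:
 u(a) = -sqrt(C1 + a^2)
 u(a) = sqrt(C1 + a^2)


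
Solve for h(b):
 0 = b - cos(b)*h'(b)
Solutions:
 h(b) = C1 + Integral(b/cos(b), b)


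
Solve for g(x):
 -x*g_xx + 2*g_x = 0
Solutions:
 g(x) = C1 + C2*x^3


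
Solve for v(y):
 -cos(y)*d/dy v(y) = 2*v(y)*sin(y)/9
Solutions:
 v(y) = C1*cos(y)^(2/9)


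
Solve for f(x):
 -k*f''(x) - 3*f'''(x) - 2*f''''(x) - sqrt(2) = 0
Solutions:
 f(x) = C1 + C2*x + C3*exp(x*(sqrt(9 - 8*k) - 3)/4) + C4*exp(-x*(sqrt(9 - 8*k) + 3)/4) - sqrt(2)*x^2/(2*k)


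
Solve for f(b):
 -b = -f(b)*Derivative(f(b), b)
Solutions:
 f(b) = -sqrt(C1 + b^2)
 f(b) = sqrt(C1 + b^2)


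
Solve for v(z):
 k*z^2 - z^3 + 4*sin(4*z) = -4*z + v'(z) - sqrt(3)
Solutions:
 v(z) = C1 + k*z^3/3 - z^4/4 + 2*z^2 + sqrt(3)*z - cos(4*z)


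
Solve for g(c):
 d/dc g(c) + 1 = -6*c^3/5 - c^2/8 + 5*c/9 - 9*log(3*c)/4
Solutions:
 g(c) = C1 - 3*c^4/10 - c^3/24 + 5*c^2/18 - 9*c*log(c)/4 - 9*c*log(3)/4 + 5*c/4


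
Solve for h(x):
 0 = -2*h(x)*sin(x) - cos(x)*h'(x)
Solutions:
 h(x) = C1*cos(x)^2


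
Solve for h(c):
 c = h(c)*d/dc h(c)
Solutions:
 h(c) = -sqrt(C1 + c^2)
 h(c) = sqrt(C1 + c^2)


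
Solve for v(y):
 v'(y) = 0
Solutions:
 v(y) = C1


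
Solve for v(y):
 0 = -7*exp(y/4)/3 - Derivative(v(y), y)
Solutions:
 v(y) = C1 - 28*exp(y/4)/3


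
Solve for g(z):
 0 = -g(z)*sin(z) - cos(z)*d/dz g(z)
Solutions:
 g(z) = C1*cos(z)


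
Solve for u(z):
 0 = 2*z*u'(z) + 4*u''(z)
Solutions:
 u(z) = C1 + C2*erf(z/2)


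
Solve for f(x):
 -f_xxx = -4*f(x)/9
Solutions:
 f(x) = C3*exp(2^(2/3)*3^(1/3)*x/3) + (C1*sin(2^(2/3)*3^(5/6)*x/6) + C2*cos(2^(2/3)*3^(5/6)*x/6))*exp(-2^(2/3)*3^(1/3)*x/6)


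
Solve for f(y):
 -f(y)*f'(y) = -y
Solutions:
 f(y) = -sqrt(C1 + y^2)
 f(y) = sqrt(C1 + y^2)


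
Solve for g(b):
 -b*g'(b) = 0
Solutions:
 g(b) = C1


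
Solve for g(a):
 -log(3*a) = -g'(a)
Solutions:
 g(a) = C1 + a*log(a) - a + a*log(3)


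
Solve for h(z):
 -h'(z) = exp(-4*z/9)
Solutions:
 h(z) = C1 + 9*exp(-4*z/9)/4


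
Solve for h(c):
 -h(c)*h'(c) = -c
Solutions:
 h(c) = -sqrt(C1 + c^2)
 h(c) = sqrt(C1 + c^2)


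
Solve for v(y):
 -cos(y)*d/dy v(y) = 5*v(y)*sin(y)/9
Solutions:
 v(y) = C1*cos(y)^(5/9)


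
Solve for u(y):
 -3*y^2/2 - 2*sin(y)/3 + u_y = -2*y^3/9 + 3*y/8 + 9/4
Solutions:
 u(y) = C1 - y^4/18 + y^3/2 + 3*y^2/16 + 9*y/4 - 2*cos(y)/3


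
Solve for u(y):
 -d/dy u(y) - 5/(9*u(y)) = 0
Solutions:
 u(y) = -sqrt(C1 - 10*y)/3
 u(y) = sqrt(C1 - 10*y)/3


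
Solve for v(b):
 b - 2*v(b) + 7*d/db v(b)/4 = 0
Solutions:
 v(b) = C1*exp(8*b/7) + b/2 + 7/16


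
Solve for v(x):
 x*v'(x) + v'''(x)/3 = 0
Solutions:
 v(x) = C1 + Integral(C2*airyai(-3^(1/3)*x) + C3*airybi(-3^(1/3)*x), x)


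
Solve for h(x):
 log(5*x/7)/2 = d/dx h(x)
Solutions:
 h(x) = C1 + x*log(x)/2 - x*log(7)/2 - x/2 + x*log(5)/2


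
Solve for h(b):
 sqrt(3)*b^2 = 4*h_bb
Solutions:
 h(b) = C1 + C2*b + sqrt(3)*b^4/48


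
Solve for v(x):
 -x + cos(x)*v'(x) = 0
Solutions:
 v(x) = C1 + Integral(x/cos(x), x)


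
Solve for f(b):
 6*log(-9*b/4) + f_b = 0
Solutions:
 f(b) = C1 - 6*b*log(-b) + 6*b*(-2*log(3) + 1 + 2*log(2))


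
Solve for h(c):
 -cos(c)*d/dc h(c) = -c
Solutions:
 h(c) = C1 + Integral(c/cos(c), c)


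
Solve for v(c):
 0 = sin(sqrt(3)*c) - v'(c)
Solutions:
 v(c) = C1 - sqrt(3)*cos(sqrt(3)*c)/3


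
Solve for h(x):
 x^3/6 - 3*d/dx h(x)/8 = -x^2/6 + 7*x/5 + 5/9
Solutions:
 h(x) = C1 + x^4/9 + 4*x^3/27 - 28*x^2/15 - 40*x/27


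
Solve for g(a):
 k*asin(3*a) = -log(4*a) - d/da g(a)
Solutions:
 g(a) = C1 - a*log(a) - 2*a*log(2) + a - k*(a*asin(3*a) + sqrt(1 - 9*a^2)/3)


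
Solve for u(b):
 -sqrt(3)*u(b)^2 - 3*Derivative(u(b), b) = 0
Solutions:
 u(b) = 3/(C1 + sqrt(3)*b)


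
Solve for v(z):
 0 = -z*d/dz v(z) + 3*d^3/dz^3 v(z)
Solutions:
 v(z) = C1 + Integral(C2*airyai(3^(2/3)*z/3) + C3*airybi(3^(2/3)*z/3), z)


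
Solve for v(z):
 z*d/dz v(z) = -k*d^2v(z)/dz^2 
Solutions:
 v(z) = C1 + C2*sqrt(k)*erf(sqrt(2)*z*sqrt(1/k)/2)


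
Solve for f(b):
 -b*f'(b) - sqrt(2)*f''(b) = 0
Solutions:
 f(b) = C1 + C2*erf(2^(1/4)*b/2)


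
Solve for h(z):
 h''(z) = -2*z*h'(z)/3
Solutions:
 h(z) = C1 + C2*erf(sqrt(3)*z/3)


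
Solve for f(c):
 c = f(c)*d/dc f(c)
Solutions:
 f(c) = -sqrt(C1 + c^2)
 f(c) = sqrt(C1 + c^2)


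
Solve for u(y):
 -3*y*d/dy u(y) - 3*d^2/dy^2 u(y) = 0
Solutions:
 u(y) = C1 + C2*erf(sqrt(2)*y/2)


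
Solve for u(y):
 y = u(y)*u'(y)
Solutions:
 u(y) = -sqrt(C1 + y^2)
 u(y) = sqrt(C1 + y^2)


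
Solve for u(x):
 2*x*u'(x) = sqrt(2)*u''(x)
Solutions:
 u(x) = C1 + C2*erfi(2^(3/4)*x/2)


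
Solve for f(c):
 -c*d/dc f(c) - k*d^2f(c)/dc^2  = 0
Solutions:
 f(c) = C1 + C2*sqrt(k)*erf(sqrt(2)*c*sqrt(1/k)/2)


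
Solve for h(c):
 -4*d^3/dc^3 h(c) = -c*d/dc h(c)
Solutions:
 h(c) = C1 + Integral(C2*airyai(2^(1/3)*c/2) + C3*airybi(2^(1/3)*c/2), c)


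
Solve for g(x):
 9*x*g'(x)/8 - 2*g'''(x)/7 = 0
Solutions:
 g(x) = C1 + Integral(C2*airyai(2^(2/3)*63^(1/3)*x/4) + C3*airybi(2^(2/3)*63^(1/3)*x/4), x)


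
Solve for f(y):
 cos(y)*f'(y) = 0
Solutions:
 f(y) = C1


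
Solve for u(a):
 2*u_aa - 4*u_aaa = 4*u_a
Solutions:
 u(a) = C1 + (C2*sin(sqrt(15)*a/4) + C3*cos(sqrt(15)*a/4))*exp(a/4)


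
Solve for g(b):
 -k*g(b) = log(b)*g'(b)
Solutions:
 g(b) = C1*exp(-k*li(b))


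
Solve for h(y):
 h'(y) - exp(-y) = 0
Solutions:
 h(y) = C1 - exp(-y)


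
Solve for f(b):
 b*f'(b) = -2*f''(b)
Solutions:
 f(b) = C1 + C2*erf(b/2)


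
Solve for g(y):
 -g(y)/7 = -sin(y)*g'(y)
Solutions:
 g(y) = C1*(cos(y) - 1)^(1/14)/(cos(y) + 1)^(1/14)


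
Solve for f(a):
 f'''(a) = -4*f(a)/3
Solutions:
 f(a) = C3*exp(-6^(2/3)*a/3) + (C1*sin(2^(2/3)*3^(1/6)*a/2) + C2*cos(2^(2/3)*3^(1/6)*a/2))*exp(6^(2/3)*a/6)


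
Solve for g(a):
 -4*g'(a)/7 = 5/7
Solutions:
 g(a) = C1 - 5*a/4


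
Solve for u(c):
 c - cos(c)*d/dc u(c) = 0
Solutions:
 u(c) = C1 + Integral(c/cos(c), c)


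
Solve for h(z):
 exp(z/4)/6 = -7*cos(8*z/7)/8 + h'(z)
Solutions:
 h(z) = C1 + 2*exp(z/4)/3 + 49*sin(8*z/7)/64


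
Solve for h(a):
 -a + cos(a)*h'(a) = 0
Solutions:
 h(a) = C1 + Integral(a/cos(a), a)


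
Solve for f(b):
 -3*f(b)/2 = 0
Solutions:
 f(b) = 0


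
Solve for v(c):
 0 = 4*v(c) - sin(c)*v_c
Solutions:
 v(c) = C1*(cos(c)^2 - 2*cos(c) + 1)/(cos(c)^2 + 2*cos(c) + 1)


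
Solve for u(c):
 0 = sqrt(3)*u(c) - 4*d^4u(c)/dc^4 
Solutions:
 u(c) = C1*exp(-sqrt(2)*3^(1/8)*c/2) + C2*exp(sqrt(2)*3^(1/8)*c/2) + C3*sin(sqrt(2)*3^(1/8)*c/2) + C4*cos(sqrt(2)*3^(1/8)*c/2)


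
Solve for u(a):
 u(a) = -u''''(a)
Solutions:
 u(a) = (C1*sin(sqrt(2)*a/2) + C2*cos(sqrt(2)*a/2))*exp(-sqrt(2)*a/2) + (C3*sin(sqrt(2)*a/2) + C4*cos(sqrt(2)*a/2))*exp(sqrt(2)*a/2)


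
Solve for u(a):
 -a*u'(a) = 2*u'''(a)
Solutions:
 u(a) = C1 + Integral(C2*airyai(-2^(2/3)*a/2) + C3*airybi(-2^(2/3)*a/2), a)


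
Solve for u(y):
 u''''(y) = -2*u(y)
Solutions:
 u(y) = (C1*sin(2^(3/4)*y/2) + C2*cos(2^(3/4)*y/2))*exp(-2^(3/4)*y/2) + (C3*sin(2^(3/4)*y/2) + C4*cos(2^(3/4)*y/2))*exp(2^(3/4)*y/2)


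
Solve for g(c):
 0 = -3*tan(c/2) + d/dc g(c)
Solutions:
 g(c) = C1 - 6*log(cos(c/2))


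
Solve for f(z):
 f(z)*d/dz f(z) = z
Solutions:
 f(z) = -sqrt(C1 + z^2)
 f(z) = sqrt(C1 + z^2)


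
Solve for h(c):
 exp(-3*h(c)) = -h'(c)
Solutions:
 h(c) = log(C1 - 3*c)/3
 h(c) = log((-3^(1/3) - 3^(5/6)*I)*(C1 - c)^(1/3)/2)
 h(c) = log((-3^(1/3) + 3^(5/6)*I)*(C1 - c)^(1/3)/2)


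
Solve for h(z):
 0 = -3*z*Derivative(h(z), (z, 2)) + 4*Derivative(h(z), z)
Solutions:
 h(z) = C1 + C2*z^(7/3)


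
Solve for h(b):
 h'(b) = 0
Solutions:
 h(b) = C1


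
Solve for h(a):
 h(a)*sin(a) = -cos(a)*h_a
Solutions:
 h(a) = C1*cos(a)


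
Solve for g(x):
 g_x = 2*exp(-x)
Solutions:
 g(x) = C1 - 2*exp(-x)


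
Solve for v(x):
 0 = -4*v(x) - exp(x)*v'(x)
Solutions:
 v(x) = C1*exp(4*exp(-x))


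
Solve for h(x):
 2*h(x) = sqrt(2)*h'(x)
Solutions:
 h(x) = C1*exp(sqrt(2)*x)


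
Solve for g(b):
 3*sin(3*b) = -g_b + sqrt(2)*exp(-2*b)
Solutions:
 g(b) = C1 + cos(3*b) - sqrt(2)*exp(-2*b)/2


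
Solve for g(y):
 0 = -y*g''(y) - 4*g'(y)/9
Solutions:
 g(y) = C1 + C2*y^(5/9)


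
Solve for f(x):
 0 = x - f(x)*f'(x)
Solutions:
 f(x) = -sqrt(C1 + x^2)
 f(x) = sqrt(C1 + x^2)


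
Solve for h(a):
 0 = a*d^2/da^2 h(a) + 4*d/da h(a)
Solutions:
 h(a) = C1 + C2/a^3


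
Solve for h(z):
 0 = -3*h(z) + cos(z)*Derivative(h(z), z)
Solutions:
 h(z) = C1*(sin(z) + 1)^(3/2)/(sin(z) - 1)^(3/2)


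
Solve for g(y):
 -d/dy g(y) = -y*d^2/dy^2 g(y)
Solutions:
 g(y) = C1 + C2*y^2


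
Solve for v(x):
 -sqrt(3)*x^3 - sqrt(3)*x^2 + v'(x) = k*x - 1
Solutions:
 v(x) = C1 + k*x^2/2 + sqrt(3)*x^4/4 + sqrt(3)*x^3/3 - x


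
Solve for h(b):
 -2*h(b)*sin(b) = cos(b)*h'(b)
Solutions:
 h(b) = C1*cos(b)^2


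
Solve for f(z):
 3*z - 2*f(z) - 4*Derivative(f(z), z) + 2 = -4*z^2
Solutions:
 f(z) = C1*exp(-z/2) + 2*z^2 - 13*z/2 + 14


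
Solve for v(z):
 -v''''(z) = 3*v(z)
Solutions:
 v(z) = (C1*sin(sqrt(2)*3^(1/4)*z/2) + C2*cos(sqrt(2)*3^(1/4)*z/2))*exp(-sqrt(2)*3^(1/4)*z/2) + (C3*sin(sqrt(2)*3^(1/4)*z/2) + C4*cos(sqrt(2)*3^(1/4)*z/2))*exp(sqrt(2)*3^(1/4)*z/2)


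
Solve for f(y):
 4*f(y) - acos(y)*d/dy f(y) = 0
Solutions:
 f(y) = C1*exp(4*Integral(1/acos(y), y))


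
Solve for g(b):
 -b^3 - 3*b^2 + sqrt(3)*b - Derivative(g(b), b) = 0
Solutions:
 g(b) = C1 - b^4/4 - b^3 + sqrt(3)*b^2/2


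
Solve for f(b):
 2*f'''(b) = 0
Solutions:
 f(b) = C1 + C2*b + C3*b^2


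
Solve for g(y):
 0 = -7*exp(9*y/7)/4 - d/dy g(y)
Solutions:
 g(y) = C1 - 49*exp(9*y/7)/36


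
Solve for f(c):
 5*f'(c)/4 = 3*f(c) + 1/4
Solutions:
 f(c) = C1*exp(12*c/5) - 1/12


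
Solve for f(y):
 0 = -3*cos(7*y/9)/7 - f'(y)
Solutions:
 f(y) = C1 - 27*sin(7*y/9)/49


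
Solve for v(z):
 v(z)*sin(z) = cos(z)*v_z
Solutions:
 v(z) = C1/cos(z)


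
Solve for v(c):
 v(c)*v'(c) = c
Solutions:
 v(c) = -sqrt(C1 + c^2)
 v(c) = sqrt(C1 + c^2)


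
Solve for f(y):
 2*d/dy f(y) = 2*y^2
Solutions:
 f(y) = C1 + y^3/3


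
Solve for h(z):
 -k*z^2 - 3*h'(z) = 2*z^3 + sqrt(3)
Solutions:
 h(z) = C1 - k*z^3/9 - z^4/6 - sqrt(3)*z/3


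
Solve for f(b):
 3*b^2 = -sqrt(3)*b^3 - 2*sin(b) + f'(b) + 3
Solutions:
 f(b) = C1 + sqrt(3)*b^4/4 + b^3 - 3*b - 2*cos(b)


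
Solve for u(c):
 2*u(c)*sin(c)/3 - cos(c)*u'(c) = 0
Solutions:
 u(c) = C1/cos(c)^(2/3)


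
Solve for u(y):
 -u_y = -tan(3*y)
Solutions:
 u(y) = C1 - log(cos(3*y))/3


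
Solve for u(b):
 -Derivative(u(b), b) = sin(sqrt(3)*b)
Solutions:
 u(b) = C1 + sqrt(3)*cos(sqrt(3)*b)/3


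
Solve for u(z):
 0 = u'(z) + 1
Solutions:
 u(z) = C1 - z


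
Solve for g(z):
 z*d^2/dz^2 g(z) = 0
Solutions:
 g(z) = C1 + C2*z


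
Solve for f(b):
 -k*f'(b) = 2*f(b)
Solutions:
 f(b) = C1*exp(-2*b/k)


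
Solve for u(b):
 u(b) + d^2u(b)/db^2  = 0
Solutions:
 u(b) = C1*sin(b) + C2*cos(b)


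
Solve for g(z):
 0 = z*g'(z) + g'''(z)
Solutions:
 g(z) = C1 + Integral(C2*airyai(-z) + C3*airybi(-z), z)


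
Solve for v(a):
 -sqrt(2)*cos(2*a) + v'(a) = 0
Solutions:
 v(a) = C1 + sqrt(2)*sin(2*a)/2


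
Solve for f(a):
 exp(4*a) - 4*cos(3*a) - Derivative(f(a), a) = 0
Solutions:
 f(a) = C1 + exp(4*a)/4 - 4*sin(3*a)/3


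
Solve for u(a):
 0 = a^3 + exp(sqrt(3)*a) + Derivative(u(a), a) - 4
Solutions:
 u(a) = C1 - a^4/4 + 4*a - sqrt(3)*exp(sqrt(3)*a)/3


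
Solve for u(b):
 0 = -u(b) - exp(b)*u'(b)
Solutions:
 u(b) = C1*exp(exp(-b))


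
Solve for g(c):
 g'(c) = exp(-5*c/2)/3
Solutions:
 g(c) = C1 - 2*exp(-5*c/2)/15


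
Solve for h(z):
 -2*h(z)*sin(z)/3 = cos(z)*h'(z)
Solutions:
 h(z) = C1*cos(z)^(2/3)


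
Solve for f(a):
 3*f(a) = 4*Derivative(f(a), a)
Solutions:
 f(a) = C1*exp(3*a/4)


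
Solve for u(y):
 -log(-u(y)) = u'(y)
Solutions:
 -li(-u(y)) = C1 - y


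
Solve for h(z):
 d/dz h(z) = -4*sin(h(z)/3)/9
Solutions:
 4*z/9 + 3*log(cos(h(z)/3) - 1)/2 - 3*log(cos(h(z)/3) + 1)/2 = C1


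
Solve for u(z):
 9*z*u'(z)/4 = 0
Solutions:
 u(z) = C1


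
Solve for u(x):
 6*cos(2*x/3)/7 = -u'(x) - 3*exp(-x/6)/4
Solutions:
 u(x) = C1 - 9*sin(2*x/3)/7 + 9*exp(-x/6)/2


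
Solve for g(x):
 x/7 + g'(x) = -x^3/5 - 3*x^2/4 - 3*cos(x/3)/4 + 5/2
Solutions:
 g(x) = C1 - x^4/20 - x^3/4 - x^2/14 + 5*x/2 - 9*sin(x/3)/4


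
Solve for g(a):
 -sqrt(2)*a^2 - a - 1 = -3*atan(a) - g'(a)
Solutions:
 g(a) = C1 + sqrt(2)*a^3/3 + a^2/2 - 3*a*atan(a) + a + 3*log(a^2 + 1)/2


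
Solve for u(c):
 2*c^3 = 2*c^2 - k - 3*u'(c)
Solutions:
 u(c) = C1 - c^4/6 + 2*c^3/9 - c*k/3


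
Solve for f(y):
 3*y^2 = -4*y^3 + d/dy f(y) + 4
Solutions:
 f(y) = C1 + y^4 + y^3 - 4*y


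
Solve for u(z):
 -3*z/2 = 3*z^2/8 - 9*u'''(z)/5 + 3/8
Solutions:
 u(z) = C1 + C2*z + C3*z^2 + z^5/288 + 5*z^4/144 + 5*z^3/144


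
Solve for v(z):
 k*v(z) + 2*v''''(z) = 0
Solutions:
 v(z) = C1*exp(-2^(3/4)*z*(-k)^(1/4)/2) + C2*exp(2^(3/4)*z*(-k)^(1/4)/2) + C3*exp(-2^(3/4)*I*z*(-k)^(1/4)/2) + C4*exp(2^(3/4)*I*z*(-k)^(1/4)/2)


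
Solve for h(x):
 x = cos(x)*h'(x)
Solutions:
 h(x) = C1 + Integral(x/cos(x), x)


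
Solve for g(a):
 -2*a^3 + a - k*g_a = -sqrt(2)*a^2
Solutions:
 g(a) = C1 - a^4/(2*k) + sqrt(2)*a^3/(3*k) + a^2/(2*k)


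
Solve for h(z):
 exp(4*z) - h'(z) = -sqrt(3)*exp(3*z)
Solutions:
 h(z) = C1 + exp(4*z)/4 + sqrt(3)*exp(3*z)/3


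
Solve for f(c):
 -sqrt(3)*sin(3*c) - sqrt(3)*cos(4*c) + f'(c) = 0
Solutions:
 f(c) = C1 + sqrt(3)*sin(4*c)/4 - sqrt(3)*cos(3*c)/3


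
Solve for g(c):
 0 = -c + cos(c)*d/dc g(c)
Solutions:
 g(c) = C1 + Integral(c/cos(c), c)


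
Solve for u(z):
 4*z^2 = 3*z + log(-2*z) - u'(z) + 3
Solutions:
 u(z) = C1 - 4*z^3/3 + 3*z^2/2 + z*log(-z) + z*(log(2) + 2)


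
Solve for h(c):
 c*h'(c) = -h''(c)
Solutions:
 h(c) = C1 + C2*erf(sqrt(2)*c/2)


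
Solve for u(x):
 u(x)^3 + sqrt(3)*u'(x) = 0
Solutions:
 u(x) = -sqrt(6)*sqrt(-1/(C1 - sqrt(3)*x))/2
 u(x) = sqrt(6)*sqrt(-1/(C1 - sqrt(3)*x))/2


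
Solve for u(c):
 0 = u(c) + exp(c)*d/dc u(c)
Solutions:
 u(c) = C1*exp(exp(-c))


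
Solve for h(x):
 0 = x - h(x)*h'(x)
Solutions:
 h(x) = -sqrt(C1 + x^2)
 h(x) = sqrt(C1 + x^2)


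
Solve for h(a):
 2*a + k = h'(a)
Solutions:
 h(a) = C1 + a^2 + a*k


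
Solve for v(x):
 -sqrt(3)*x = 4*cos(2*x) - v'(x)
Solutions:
 v(x) = C1 + sqrt(3)*x^2/2 + 2*sin(2*x)


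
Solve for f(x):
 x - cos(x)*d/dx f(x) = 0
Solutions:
 f(x) = C1 + Integral(x/cos(x), x)


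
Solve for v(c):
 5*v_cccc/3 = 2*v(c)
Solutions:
 v(c) = C1*exp(-5^(3/4)*6^(1/4)*c/5) + C2*exp(5^(3/4)*6^(1/4)*c/5) + C3*sin(5^(3/4)*6^(1/4)*c/5) + C4*cos(5^(3/4)*6^(1/4)*c/5)


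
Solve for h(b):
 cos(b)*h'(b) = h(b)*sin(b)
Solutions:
 h(b) = C1/cos(b)


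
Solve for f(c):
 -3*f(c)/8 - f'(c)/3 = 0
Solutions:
 f(c) = C1*exp(-9*c/8)


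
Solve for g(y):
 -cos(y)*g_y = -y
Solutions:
 g(y) = C1 + Integral(y/cos(y), y)


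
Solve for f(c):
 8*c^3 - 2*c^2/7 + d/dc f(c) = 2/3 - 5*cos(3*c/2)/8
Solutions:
 f(c) = C1 - 2*c^4 + 2*c^3/21 + 2*c/3 - 5*sin(3*c/2)/12


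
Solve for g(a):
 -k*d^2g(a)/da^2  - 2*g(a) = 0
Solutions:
 g(a) = C1*exp(-sqrt(2)*a*sqrt(-1/k)) + C2*exp(sqrt(2)*a*sqrt(-1/k))


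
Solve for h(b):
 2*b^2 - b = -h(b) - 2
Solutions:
 h(b) = -2*b^2 + b - 2


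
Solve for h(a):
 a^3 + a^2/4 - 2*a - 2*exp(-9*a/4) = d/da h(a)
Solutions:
 h(a) = C1 + a^4/4 + a^3/12 - a^2 + 8*exp(-9*a/4)/9


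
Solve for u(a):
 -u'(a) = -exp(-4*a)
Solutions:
 u(a) = C1 - exp(-4*a)/4


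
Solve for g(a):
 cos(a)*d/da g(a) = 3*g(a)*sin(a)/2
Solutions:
 g(a) = C1/cos(a)^(3/2)


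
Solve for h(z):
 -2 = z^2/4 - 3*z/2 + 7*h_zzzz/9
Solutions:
 h(z) = C1 + C2*z + C3*z^2 + C4*z^3 - z^6/1120 + 9*z^5/560 - 3*z^4/28


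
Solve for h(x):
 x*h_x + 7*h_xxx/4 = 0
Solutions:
 h(x) = C1 + Integral(C2*airyai(-14^(2/3)*x/7) + C3*airybi(-14^(2/3)*x/7), x)


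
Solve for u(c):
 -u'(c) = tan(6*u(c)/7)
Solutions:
 u(c) = -7*asin(C1*exp(-6*c/7))/6 + 7*pi/6
 u(c) = 7*asin(C1*exp(-6*c/7))/6


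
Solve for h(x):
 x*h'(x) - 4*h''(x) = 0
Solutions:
 h(x) = C1 + C2*erfi(sqrt(2)*x/4)


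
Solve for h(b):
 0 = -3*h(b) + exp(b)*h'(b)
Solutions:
 h(b) = C1*exp(-3*exp(-b))


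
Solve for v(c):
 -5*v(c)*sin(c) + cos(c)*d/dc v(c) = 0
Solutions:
 v(c) = C1/cos(c)^5


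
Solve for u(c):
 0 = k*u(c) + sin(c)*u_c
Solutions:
 u(c) = C1*exp(k*(-log(cos(c) - 1) + log(cos(c) + 1))/2)


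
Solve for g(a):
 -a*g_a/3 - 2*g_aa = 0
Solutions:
 g(a) = C1 + C2*erf(sqrt(3)*a/6)


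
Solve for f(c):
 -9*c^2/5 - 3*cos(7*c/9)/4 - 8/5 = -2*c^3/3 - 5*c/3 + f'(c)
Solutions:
 f(c) = C1 + c^4/6 - 3*c^3/5 + 5*c^2/6 - 8*c/5 - 27*sin(7*c/9)/28


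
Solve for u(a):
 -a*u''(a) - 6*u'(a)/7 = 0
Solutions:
 u(a) = C1 + C2*a^(1/7)


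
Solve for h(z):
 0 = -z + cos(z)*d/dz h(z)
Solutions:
 h(z) = C1 + Integral(z/cos(z), z)


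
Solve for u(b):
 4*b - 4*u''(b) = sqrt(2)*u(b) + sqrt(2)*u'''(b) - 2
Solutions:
 u(b) = C1*exp(b*(-4*sqrt(2) + 8/(27/2 + 16*sqrt(2) + sqrt(-2048 + (27 + 32*sqrt(2))^2)/2)^(1/3) + (27/2 + 16*sqrt(2) + sqrt(-2048 + (27 + 32*sqrt(2))^2)/2)^(1/3))/6)*sin(sqrt(3)*b*(-(27/2 + 16*sqrt(2) + sqrt(-2048 + (27 + 32*sqrt(2))^2)/2)^(1/3) + 8/(27/2 + 16*sqrt(2) + sqrt(-2048 + (27 + 32*sqrt(2))^2)/2)^(1/3))/6) + C2*exp(b*(-4*sqrt(2) + 8/(27/2 + 16*sqrt(2) + sqrt(-2048 + (27 + 32*sqrt(2))^2)/2)^(1/3) + (27/2 + 16*sqrt(2) + sqrt(-2048 + (27 + 32*sqrt(2))^2)/2)^(1/3))/6)*cos(sqrt(3)*b*(-(27/2 + 16*sqrt(2) + sqrt(-2048 + (27 + 32*sqrt(2))^2)/2)^(1/3) + 8/(27/2 + 16*sqrt(2) + sqrt(-2048 + (27 + 32*sqrt(2))^2)/2)^(1/3))/6) + C3*exp(-b*(8/(27/2 + 16*sqrt(2) + sqrt(-2048 + (27 + 32*sqrt(2))^2)/2)^(1/3) + 2*sqrt(2) + (27/2 + 16*sqrt(2) + sqrt(-2048 + (27 + 32*sqrt(2))^2)/2)^(1/3))/3) + 2*sqrt(2)*b + sqrt(2)


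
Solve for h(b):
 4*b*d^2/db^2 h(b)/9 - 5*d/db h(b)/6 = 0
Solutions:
 h(b) = C1 + C2*b^(23/8)


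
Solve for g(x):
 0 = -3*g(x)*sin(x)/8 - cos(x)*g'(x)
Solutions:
 g(x) = C1*cos(x)^(3/8)


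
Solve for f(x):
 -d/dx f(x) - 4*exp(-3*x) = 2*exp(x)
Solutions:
 f(x) = C1 - 2*exp(x) + 4*exp(-3*x)/3


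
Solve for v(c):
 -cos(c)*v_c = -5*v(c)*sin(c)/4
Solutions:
 v(c) = C1/cos(c)^(5/4)


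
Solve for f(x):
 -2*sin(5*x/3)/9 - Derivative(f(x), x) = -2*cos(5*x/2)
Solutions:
 f(x) = C1 + 4*sin(5*x/2)/5 + 2*cos(5*x/3)/15


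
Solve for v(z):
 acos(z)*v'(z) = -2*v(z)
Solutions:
 v(z) = C1*exp(-2*Integral(1/acos(z), z))


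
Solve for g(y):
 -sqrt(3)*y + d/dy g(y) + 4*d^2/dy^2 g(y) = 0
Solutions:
 g(y) = C1 + C2*exp(-y/4) + sqrt(3)*y^2/2 - 4*sqrt(3)*y


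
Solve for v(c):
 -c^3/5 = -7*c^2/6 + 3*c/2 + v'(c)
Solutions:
 v(c) = C1 - c^4/20 + 7*c^3/18 - 3*c^2/4


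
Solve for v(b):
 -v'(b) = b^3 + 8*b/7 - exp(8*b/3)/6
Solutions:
 v(b) = C1 - b^4/4 - 4*b^2/7 + exp(8*b/3)/16


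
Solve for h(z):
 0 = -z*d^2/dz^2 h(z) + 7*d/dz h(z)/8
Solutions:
 h(z) = C1 + C2*z^(15/8)


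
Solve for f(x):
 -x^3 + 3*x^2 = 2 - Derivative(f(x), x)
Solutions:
 f(x) = C1 + x^4/4 - x^3 + 2*x


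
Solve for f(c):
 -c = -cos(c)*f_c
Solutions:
 f(c) = C1 + Integral(c/cos(c), c)


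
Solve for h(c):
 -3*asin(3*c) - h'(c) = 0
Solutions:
 h(c) = C1 - 3*c*asin(3*c) - sqrt(1 - 9*c^2)


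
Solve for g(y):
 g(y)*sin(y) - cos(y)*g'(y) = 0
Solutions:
 g(y) = C1/cos(y)


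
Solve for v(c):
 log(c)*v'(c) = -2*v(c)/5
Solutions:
 v(c) = C1*exp(-2*li(c)/5)


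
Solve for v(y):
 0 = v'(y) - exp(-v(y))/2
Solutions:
 v(y) = log(C1 + y/2)


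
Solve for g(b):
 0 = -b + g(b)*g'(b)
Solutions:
 g(b) = -sqrt(C1 + b^2)
 g(b) = sqrt(C1 + b^2)


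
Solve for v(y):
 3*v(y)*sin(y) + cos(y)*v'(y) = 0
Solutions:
 v(y) = C1*cos(y)^3


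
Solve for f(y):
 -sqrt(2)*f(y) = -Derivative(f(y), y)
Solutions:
 f(y) = C1*exp(sqrt(2)*y)


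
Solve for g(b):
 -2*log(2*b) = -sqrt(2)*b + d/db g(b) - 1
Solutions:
 g(b) = C1 + sqrt(2)*b^2/2 - 2*b*log(b) - b*log(4) + 3*b


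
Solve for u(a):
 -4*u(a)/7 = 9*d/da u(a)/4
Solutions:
 u(a) = C1*exp(-16*a/63)


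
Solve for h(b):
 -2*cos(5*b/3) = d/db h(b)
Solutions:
 h(b) = C1 - 6*sin(5*b/3)/5


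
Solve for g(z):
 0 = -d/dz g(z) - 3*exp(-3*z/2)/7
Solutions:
 g(z) = C1 + 2*exp(-3*z/2)/7


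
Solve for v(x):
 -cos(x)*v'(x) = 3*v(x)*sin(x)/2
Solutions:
 v(x) = C1*cos(x)^(3/2)


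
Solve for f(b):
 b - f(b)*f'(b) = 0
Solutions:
 f(b) = -sqrt(C1 + b^2)
 f(b) = sqrt(C1 + b^2)


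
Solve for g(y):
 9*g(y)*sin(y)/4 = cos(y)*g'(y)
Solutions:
 g(y) = C1/cos(y)^(9/4)


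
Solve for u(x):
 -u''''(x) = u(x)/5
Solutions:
 u(x) = (C1*sin(sqrt(2)*5^(3/4)*x/10) + C2*cos(sqrt(2)*5^(3/4)*x/10))*exp(-sqrt(2)*5^(3/4)*x/10) + (C3*sin(sqrt(2)*5^(3/4)*x/10) + C4*cos(sqrt(2)*5^(3/4)*x/10))*exp(sqrt(2)*5^(3/4)*x/10)


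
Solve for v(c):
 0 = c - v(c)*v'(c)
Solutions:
 v(c) = -sqrt(C1 + c^2)
 v(c) = sqrt(C1 + c^2)


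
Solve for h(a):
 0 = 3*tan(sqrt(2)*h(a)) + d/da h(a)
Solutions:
 h(a) = sqrt(2)*(pi - asin(C1*exp(-3*sqrt(2)*a)))/2
 h(a) = sqrt(2)*asin(C1*exp(-3*sqrt(2)*a))/2


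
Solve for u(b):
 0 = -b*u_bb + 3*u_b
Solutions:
 u(b) = C1 + C2*b^4


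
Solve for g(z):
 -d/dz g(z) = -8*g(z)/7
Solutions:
 g(z) = C1*exp(8*z/7)


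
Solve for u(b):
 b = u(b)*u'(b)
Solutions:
 u(b) = -sqrt(C1 + b^2)
 u(b) = sqrt(C1 + b^2)


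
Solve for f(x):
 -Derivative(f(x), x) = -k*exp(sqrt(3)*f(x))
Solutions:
 f(x) = sqrt(3)*(2*log(-1/(C1 + k*x)) - log(3))/6


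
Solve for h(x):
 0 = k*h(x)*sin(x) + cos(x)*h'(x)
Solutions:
 h(x) = C1*exp(k*log(cos(x)))


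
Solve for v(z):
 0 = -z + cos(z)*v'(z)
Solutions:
 v(z) = C1 + Integral(z/cos(z), z)


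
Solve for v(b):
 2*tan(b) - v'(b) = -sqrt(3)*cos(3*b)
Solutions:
 v(b) = C1 - 2*log(cos(b)) + sqrt(3)*sin(3*b)/3


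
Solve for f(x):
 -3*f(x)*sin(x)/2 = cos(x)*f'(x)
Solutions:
 f(x) = C1*cos(x)^(3/2)


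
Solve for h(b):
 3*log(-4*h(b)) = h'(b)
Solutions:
 -Integral(1/(log(-_y) + 2*log(2)), (_y, h(b)))/3 = C1 - b


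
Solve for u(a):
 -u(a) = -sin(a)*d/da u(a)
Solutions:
 u(a) = C1*sqrt(cos(a) - 1)/sqrt(cos(a) + 1)


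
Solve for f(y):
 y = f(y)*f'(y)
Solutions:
 f(y) = -sqrt(C1 + y^2)
 f(y) = sqrt(C1 + y^2)


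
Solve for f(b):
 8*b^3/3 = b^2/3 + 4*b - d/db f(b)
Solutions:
 f(b) = C1 - 2*b^4/3 + b^3/9 + 2*b^2


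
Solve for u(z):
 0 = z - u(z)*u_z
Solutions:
 u(z) = -sqrt(C1 + z^2)
 u(z) = sqrt(C1 + z^2)


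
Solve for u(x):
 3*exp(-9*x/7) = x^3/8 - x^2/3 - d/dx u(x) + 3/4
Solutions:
 u(x) = C1 + x^4/32 - x^3/9 + 3*x/4 + 7*exp(-9*x/7)/3


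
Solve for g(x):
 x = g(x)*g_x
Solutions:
 g(x) = -sqrt(C1 + x^2)
 g(x) = sqrt(C1 + x^2)


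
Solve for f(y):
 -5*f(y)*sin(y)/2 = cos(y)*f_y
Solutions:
 f(y) = C1*cos(y)^(5/2)


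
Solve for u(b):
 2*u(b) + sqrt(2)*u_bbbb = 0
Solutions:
 u(b) = (C1*sin(2^(5/8)*b/2) + C2*cos(2^(5/8)*b/2))*exp(-2^(5/8)*b/2) + (C3*sin(2^(5/8)*b/2) + C4*cos(2^(5/8)*b/2))*exp(2^(5/8)*b/2)


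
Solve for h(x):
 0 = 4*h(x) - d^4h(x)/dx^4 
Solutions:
 h(x) = C1*exp(-sqrt(2)*x) + C2*exp(sqrt(2)*x) + C3*sin(sqrt(2)*x) + C4*cos(sqrt(2)*x)


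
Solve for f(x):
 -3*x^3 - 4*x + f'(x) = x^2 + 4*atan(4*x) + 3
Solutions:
 f(x) = C1 + 3*x^4/4 + x^3/3 + 2*x^2 + 4*x*atan(4*x) + 3*x - log(16*x^2 + 1)/2


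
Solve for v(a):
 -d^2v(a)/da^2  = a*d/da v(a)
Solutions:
 v(a) = C1 + C2*erf(sqrt(2)*a/2)


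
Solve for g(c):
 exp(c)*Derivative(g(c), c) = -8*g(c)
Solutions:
 g(c) = C1*exp(8*exp(-c))


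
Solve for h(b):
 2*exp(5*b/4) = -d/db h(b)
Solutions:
 h(b) = C1 - 8*exp(5*b/4)/5


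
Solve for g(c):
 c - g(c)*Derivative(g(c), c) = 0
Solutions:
 g(c) = -sqrt(C1 + c^2)
 g(c) = sqrt(C1 + c^2)


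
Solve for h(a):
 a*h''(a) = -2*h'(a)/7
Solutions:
 h(a) = C1 + C2*a^(5/7)


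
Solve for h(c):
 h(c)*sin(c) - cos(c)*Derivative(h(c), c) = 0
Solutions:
 h(c) = C1/cos(c)


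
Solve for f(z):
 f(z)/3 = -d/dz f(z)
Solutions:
 f(z) = C1*exp(-z/3)


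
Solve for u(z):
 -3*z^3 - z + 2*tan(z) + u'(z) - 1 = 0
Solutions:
 u(z) = C1 + 3*z^4/4 + z^2/2 + z + 2*log(cos(z))


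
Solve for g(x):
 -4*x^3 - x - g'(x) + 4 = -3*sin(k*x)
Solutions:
 g(x) = C1 - x^4 - x^2/2 + 4*x - 3*cos(k*x)/k


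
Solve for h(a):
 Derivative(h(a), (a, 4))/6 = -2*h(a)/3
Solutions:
 h(a) = (C1*sin(a) + C2*cos(a))*exp(-a) + (C3*sin(a) + C4*cos(a))*exp(a)


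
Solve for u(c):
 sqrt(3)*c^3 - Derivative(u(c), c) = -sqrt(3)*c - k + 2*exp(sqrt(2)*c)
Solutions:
 u(c) = C1 + sqrt(3)*c^4/4 + sqrt(3)*c^2/2 + c*k - sqrt(2)*exp(sqrt(2)*c)


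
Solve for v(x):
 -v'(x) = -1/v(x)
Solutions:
 v(x) = -sqrt(C1 + 2*x)
 v(x) = sqrt(C1 + 2*x)


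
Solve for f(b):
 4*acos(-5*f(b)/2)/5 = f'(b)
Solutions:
 Integral(1/acos(-5*_y/2), (_y, f(b))) = C1 + 4*b/5


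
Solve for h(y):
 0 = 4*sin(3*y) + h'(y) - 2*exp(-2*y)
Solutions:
 h(y) = C1 + 4*cos(3*y)/3 - exp(-2*y)


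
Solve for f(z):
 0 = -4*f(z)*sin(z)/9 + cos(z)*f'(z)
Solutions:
 f(z) = C1/cos(z)^(4/9)


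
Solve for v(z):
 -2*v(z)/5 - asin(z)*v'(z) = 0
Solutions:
 v(z) = C1*exp(-2*Integral(1/asin(z), z)/5)


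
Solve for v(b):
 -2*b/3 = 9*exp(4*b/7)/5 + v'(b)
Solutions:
 v(b) = C1 - b^2/3 - 63*exp(4*b/7)/20


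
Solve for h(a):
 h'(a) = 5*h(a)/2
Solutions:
 h(a) = C1*exp(5*a/2)


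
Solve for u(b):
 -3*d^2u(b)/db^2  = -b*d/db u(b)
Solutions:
 u(b) = C1 + C2*erfi(sqrt(6)*b/6)


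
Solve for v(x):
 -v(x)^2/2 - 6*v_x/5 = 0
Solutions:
 v(x) = 12/(C1 + 5*x)


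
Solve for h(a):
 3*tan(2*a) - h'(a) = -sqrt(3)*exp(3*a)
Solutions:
 h(a) = C1 + sqrt(3)*exp(3*a)/3 - 3*log(cos(2*a))/2


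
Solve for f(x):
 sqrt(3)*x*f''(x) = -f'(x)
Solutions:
 f(x) = C1 + C2*x^(1 - sqrt(3)/3)


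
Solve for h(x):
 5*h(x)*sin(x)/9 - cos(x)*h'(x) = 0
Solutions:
 h(x) = C1/cos(x)^(5/9)


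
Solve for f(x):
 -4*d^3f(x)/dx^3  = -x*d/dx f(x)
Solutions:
 f(x) = C1 + Integral(C2*airyai(2^(1/3)*x/2) + C3*airybi(2^(1/3)*x/2), x)


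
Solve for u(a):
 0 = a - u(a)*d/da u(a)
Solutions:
 u(a) = -sqrt(C1 + a^2)
 u(a) = sqrt(C1 + a^2)


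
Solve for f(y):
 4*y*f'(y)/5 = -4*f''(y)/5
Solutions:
 f(y) = C1 + C2*erf(sqrt(2)*y/2)


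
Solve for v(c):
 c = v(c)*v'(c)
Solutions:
 v(c) = -sqrt(C1 + c^2)
 v(c) = sqrt(C1 + c^2)


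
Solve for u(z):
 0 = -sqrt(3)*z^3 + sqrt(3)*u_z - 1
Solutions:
 u(z) = C1 + z^4/4 + sqrt(3)*z/3


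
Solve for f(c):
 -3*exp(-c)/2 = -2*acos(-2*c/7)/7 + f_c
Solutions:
 f(c) = C1 + 2*c*acos(-2*c/7)/7 + sqrt(49 - 4*c^2)/7 + 3*exp(-c)/2


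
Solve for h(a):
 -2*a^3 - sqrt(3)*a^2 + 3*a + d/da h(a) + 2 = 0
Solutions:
 h(a) = C1 + a^4/2 + sqrt(3)*a^3/3 - 3*a^2/2 - 2*a


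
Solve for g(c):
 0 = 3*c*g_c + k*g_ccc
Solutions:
 g(c) = C1 + Integral(C2*airyai(3^(1/3)*c*(-1/k)^(1/3)) + C3*airybi(3^(1/3)*c*(-1/k)^(1/3)), c)


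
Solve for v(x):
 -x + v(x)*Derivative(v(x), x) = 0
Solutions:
 v(x) = -sqrt(C1 + x^2)
 v(x) = sqrt(C1 + x^2)


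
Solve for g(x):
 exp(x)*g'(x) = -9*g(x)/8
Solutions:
 g(x) = C1*exp(9*exp(-x)/8)


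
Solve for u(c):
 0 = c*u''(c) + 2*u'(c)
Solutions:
 u(c) = C1 + C2/c


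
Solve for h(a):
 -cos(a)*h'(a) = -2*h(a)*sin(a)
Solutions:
 h(a) = C1/cos(a)^2


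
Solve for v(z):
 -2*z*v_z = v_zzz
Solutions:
 v(z) = C1 + Integral(C2*airyai(-2^(1/3)*z) + C3*airybi(-2^(1/3)*z), z)


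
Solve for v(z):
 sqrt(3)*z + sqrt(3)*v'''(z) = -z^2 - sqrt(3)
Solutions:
 v(z) = C1 + C2*z + C3*z^2 - sqrt(3)*z^5/180 - z^4/24 - z^3/6


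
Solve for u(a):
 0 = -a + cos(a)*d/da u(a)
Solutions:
 u(a) = C1 + Integral(a/cos(a), a)


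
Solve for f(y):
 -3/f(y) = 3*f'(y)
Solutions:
 f(y) = -sqrt(C1 - 2*y)
 f(y) = sqrt(C1 - 2*y)


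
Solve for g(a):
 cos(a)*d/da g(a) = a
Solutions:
 g(a) = C1 + Integral(a/cos(a), a)


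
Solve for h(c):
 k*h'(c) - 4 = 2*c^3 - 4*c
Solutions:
 h(c) = C1 + c^4/(2*k) - 2*c^2/k + 4*c/k


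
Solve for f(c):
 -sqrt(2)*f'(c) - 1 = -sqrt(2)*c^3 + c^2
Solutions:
 f(c) = C1 + c^4/4 - sqrt(2)*c^3/6 - sqrt(2)*c/2


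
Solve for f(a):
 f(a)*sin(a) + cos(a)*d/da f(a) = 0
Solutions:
 f(a) = C1*cos(a)


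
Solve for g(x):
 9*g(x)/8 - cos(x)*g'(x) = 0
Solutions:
 g(x) = C1*(sin(x) + 1)^(9/16)/(sin(x) - 1)^(9/16)


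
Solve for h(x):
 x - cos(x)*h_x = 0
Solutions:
 h(x) = C1 + Integral(x/cos(x), x)


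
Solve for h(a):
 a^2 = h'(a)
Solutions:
 h(a) = C1 + a^3/3


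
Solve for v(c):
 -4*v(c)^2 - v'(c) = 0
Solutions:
 v(c) = 1/(C1 + 4*c)


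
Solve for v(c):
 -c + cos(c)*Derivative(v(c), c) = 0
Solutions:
 v(c) = C1 + Integral(c/cos(c), c)


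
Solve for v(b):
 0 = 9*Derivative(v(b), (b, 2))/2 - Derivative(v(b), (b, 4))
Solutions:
 v(b) = C1 + C2*b + C3*exp(-3*sqrt(2)*b/2) + C4*exp(3*sqrt(2)*b/2)


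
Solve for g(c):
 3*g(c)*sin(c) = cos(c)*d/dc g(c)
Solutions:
 g(c) = C1/cos(c)^3


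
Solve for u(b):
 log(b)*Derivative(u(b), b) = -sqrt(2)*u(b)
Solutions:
 u(b) = C1*exp(-sqrt(2)*li(b))


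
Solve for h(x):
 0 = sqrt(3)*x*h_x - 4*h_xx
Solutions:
 h(x) = C1 + C2*erfi(sqrt(2)*3^(1/4)*x/4)


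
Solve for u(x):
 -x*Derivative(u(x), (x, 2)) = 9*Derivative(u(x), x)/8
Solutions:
 u(x) = C1 + C2/x^(1/8)


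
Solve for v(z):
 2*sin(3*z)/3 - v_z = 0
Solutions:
 v(z) = C1 - 2*cos(3*z)/9


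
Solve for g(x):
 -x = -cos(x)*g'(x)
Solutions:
 g(x) = C1 + Integral(x/cos(x), x)


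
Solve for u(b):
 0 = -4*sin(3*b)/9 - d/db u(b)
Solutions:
 u(b) = C1 + 4*cos(3*b)/27


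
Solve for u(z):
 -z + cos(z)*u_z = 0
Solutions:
 u(z) = C1 + Integral(z/cos(z), z)


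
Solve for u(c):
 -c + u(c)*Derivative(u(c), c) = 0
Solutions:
 u(c) = -sqrt(C1 + c^2)
 u(c) = sqrt(C1 + c^2)


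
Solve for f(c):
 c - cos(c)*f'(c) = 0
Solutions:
 f(c) = C1 + Integral(c/cos(c), c)


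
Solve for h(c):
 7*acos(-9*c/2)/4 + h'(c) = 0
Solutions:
 h(c) = C1 - 7*c*acos(-9*c/2)/4 - 7*sqrt(4 - 81*c^2)/36


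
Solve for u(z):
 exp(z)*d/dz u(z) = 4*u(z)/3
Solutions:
 u(z) = C1*exp(-4*exp(-z)/3)


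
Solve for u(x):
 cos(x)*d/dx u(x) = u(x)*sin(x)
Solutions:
 u(x) = C1/cos(x)


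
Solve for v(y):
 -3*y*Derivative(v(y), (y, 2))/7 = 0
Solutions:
 v(y) = C1 + C2*y


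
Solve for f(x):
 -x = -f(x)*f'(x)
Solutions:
 f(x) = -sqrt(C1 + x^2)
 f(x) = sqrt(C1 + x^2)


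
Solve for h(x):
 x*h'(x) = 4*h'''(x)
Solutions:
 h(x) = C1 + Integral(C2*airyai(2^(1/3)*x/2) + C3*airybi(2^(1/3)*x/2), x)


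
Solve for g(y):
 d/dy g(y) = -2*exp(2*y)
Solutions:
 g(y) = C1 - exp(2*y)


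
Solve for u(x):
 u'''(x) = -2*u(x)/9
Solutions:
 u(x) = C3*exp(-6^(1/3)*x/3) + (C1*sin(2^(1/3)*3^(5/6)*x/6) + C2*cos(2^(1/3)*3^(5/6)*x/6))*exp(6^(1/3)*x/6)


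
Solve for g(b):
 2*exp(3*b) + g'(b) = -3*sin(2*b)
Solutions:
 g(b) = C1 - 2*exp(3*b)/3 + 3*cos(2*b)/2


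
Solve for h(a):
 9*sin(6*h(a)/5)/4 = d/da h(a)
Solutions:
 -9*a/4 + 5*log(cos(6*h(a)/5) - 1)/12 - 5*log(cos(6*h(a)/5) + 1)/12 = C1


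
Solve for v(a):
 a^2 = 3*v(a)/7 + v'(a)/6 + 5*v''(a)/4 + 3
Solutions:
 v(a) = 7*a^2/3 - 49*a/27 + (C1*sin(sqrt(3731)*a/105) + C2*cos(sqrt(3731)*a/105))*exp(-a/15) - 4837/243


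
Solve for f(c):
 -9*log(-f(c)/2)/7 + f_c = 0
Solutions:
 -7*Integral(1/(log(-_y) - log(2)), (_y, f(c)))/9 = C1 - c


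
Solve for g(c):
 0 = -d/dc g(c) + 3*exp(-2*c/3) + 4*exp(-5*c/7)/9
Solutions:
 g(c) = C1 - 9*exp(-2*c/3)/2 - 28*exp(-5*c/7)/45


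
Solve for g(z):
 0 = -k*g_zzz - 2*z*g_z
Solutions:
 g(z) = C1 + Integral(C2*airyai(2^(1/3)*z*(-1/k)^(1/3)) + C3*airybi(2^(1/3)*z*(-1/k)^(1/3)), z)


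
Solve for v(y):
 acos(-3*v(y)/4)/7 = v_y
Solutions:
 Integral(1/acos(-3*_y/4), (_y, v(y))) = C1 + y/7


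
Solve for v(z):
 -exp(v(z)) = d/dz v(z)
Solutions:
 v(z) = log(1/(C1 + z))


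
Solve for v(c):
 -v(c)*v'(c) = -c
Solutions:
 v(c) = -sqrt(C1 + c^2)
 v(c) = sqrt(C1 + c^2)


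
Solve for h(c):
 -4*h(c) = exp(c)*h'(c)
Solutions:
 h(c) = C1*exp(4*exp(-c))


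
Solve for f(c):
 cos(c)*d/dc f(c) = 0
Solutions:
 f(c) = C1


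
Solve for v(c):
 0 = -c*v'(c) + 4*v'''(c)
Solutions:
 v(c) = C1 + Integral(C2*airyai(2^(1/3)*c/2) + C3*airybi(2^(1/3)*c/2), c)


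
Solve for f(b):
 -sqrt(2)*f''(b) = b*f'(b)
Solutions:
 f(b) = C1 + C2*erf(2^(1/4)*b/2)


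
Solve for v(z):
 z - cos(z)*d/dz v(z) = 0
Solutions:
 v(z) = C1 + Integral(z/cos(z), z)


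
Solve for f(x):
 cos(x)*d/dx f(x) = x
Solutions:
 f(x) = C1 + Integral(x/cos(x), x)


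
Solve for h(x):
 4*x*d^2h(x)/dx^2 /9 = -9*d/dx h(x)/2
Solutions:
 h(x) = C1 + C2/x^(73/8)


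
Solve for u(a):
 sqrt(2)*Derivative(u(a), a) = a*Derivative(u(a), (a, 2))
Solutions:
 u(a) = C1 + C2*a^(1 + sqrt(2))


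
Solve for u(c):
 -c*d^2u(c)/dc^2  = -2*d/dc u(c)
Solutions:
 u(c) = C1 + C2*c^3


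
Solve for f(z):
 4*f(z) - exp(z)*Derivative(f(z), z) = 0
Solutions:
 f(z) = C1*exp(-4*exp(-z))


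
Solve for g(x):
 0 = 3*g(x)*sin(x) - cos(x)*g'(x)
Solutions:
 g(x) = C1/cos(x)^3
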